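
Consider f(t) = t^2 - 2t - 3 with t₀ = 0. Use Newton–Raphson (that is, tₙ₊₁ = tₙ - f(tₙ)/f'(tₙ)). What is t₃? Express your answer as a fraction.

-1641/1640

f'(t) = 2t - 2.
f(0) = -3, f'(0) = -2, so t₁ = 0 - (-3)/(-2) = -3/2.
f(-3/2) = 9/4, f'(-3/2) = -5, so t₂ = (-3/2) - (9/4)/(-5) = -21/20.
f(-21/20) = 81/400, f'(-21/20) = -41/10, so t₃ = (-21/20) - (81/400)/(-41/10) = -1641/1640.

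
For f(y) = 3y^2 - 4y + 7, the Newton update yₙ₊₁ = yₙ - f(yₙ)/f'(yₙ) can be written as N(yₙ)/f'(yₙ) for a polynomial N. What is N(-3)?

20

f'(y) = 6y - 4.
N(y) = y·f'(y) - f(y) = y·(6y - 4) - (3y^2 - 4y + 7) = 3y^2 - 7.
N(-3) = 20.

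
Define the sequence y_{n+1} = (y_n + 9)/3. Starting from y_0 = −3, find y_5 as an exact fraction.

y_1 = ((−3) + 9)/3 = 2.
y_2 = (2 + 9)/3 = 11/3.
y_3 = ((11/3) + 9)/3 = 38/9.
y_4 = ((38/9) + 9)/3 = 119/27.
y_5 = ((119/27) + 9)/3 = 362/81.

362/81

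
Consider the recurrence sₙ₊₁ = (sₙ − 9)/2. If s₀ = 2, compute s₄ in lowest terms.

−133/16

s₁ = (2 − 9)/2 = −7/2.
s₂ = ((−7/2) − 9)/2 = −25/4.
s₃ = ((−25/4) − 9)/2 = −61/8.
s₄ = ((−61/8) − 9)/2 = −133/16.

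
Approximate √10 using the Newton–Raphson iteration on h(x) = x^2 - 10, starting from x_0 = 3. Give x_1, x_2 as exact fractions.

x_1 = 19/6, x_2 = 721/228

h'(x) = 2x.
h(3) = -1, h'(3) = 6, so x_1 = 3 - (-1)/6 = 19/6.
h(19/6) = 1/36, h'(19/6) = 19/3, so x_2 = (19/6) - (1/36)/(19/3) = 721/228.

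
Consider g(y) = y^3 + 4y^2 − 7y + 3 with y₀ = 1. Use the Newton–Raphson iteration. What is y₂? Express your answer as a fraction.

3/22

g'(y) = 3y^2 + 8y − 7.
g(1) = 1, g'(1) = 4, so y₁ = 1 − 1/4 = 3/4.
g(3/4) = 27/64, g'(3/4) = 11/16, so y₂ = (3/4) − (27/64)/(11/16) = 3/22.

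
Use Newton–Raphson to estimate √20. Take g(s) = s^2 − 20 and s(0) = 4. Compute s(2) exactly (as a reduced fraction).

161/36

g'(s) = 2s.
g(4) = −4, g'(4) = 8, so s(1) = 4 − (−4)/8 = 9/2.
g(9/2) = 1/4, g'(9/2) = 9, so s(2) = (9/2) − (1/4)/9 = 161/36.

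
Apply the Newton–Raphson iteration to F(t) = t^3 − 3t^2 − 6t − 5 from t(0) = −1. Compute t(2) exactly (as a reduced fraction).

F'(t) = 3t^2 − 6t − 6.
F(−1) = −3, F'(−1) = 3, so t(1) = (−1) − (−3)/3 = 0.
F(0) = −5, F'(0) = −6, so t(2) = 0 − (−5)/(−6) = −5/6.

−5/6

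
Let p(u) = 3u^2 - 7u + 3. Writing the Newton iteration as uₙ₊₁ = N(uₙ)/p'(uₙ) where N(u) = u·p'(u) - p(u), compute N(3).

p'(u) = 6u - 7.
N(u) = u·p'(u) - p(u) = u·(6u - 7) - (3u^2 - 7u + 3) = 3u^2 - 3.
N(3) = 24.

24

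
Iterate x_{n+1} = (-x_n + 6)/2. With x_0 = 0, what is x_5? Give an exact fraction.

33/16

x_1 = (-0 + 6)/2 = 3.
x_2 = (-3 + 6)/2 = 3/2.
x_3 = (-(3/2) + 6)/2 = 9/4.
x_4 = (-(9/4) + 6)/2 = 15/8.
x_5 = (-(15/8) + 6)/2 = 33/16.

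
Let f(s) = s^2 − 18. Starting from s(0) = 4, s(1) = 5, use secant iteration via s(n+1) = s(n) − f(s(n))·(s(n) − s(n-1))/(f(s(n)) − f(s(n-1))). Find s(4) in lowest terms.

f(4) = −2, f(5) = 7. s(2) = 5 − 7·(5 − 4)/(7 − (−2)) = 38/9.
f(5) = 7, f(38/9) = −14/81. s(3) = (38/9) − (−14/81)·((38/9) − 5)/((−14/81) − 7) = 352/83.
f(38/9) = −14/81, f(352/83) = −98/6889. s(4) = (352/83) − (−98/6889)·((352/83) − (38/9))/((−98/6889) − (−14/81)) = 13411/3161.

13411/3161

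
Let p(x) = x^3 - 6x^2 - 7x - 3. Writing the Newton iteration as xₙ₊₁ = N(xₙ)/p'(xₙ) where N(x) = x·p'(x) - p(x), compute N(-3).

-105

p'(x) = 3x^2 - 12x - 7.
N(x) = x·p'(x) - p(x) = x·(3x^2 - 12x - 7) - (x^3 - 6x^2 - 7x - 3) = 2x^3 - 6x^2 + 3.
N(-3) = -105.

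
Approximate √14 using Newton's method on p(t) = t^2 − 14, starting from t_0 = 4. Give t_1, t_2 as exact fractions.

t_1 = 15/4, t_2 = 449/120

p'(t) = 2t.
p(4) = 2, p'(4) = 8, so t_1 = 4 − 2/8 = 15/4.
p(15/4) = 1/16, p'(15/4) = 15/2, so t_2 = (15/4) − (1/16)/(15/2) = 449/120.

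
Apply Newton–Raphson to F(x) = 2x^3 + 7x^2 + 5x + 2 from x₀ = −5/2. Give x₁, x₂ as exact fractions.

x₁ = −83/30, x₂ = −447229/164610

F'(x) = 6x^2 + 14x + 5.
F(−5/2) = 2, F'(−5/2) = 15/2, so x₁ = (−5/2) − 2/(15/2) = −83/30.
F(−83/30) = −2048/3375, F'(−83/30) = 1829/150, so x₂ = (−83/30) − (−2048/3375)/(1829/150) = −447229/164610.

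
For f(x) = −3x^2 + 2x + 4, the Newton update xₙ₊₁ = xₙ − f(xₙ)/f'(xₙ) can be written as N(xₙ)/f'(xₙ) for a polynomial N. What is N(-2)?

−16

f'(x) = −6x + 2.
N(x) = x·f'(x) − f(x) = x·(−6x + 2) − (−3x^2 + 2x + 4) = −3x^2 − 4.
N(-2) = −16.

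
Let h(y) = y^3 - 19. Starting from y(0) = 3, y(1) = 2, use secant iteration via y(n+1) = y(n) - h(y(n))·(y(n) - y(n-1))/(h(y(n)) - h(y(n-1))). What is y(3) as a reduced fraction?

h(3) = 8, h(2) = -11. y(2) = 2 - (-11)·(2 - 3)/((-11) - 8) = 49/19.
h(2) = -11, h(49/19) = -12672/6859. y(3) = (49/19) - (-12672/6859)·((49/19) - 2)/((-12672/6859) - (-11)) = 15385/5707.

15385/5707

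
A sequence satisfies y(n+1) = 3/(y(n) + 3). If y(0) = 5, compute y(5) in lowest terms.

y(1) = 3/(5 + 3) = 3/8.
y(2) = 3/(3/8 + 3) = 8/9.
y(3) = 3/(8/9 + 3) = 27/35.
y(4) = 3/(27/35 + 3) = 35/44.
y(5) = 3/(35/44 + 3) = 132/167.

132/167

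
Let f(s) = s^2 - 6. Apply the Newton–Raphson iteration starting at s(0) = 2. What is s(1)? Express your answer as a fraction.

f'(s) = 2s.
f(2) = -2, f'(2) = 4, so s(1) = 2 - (-2)/4 = 5/2.

5/2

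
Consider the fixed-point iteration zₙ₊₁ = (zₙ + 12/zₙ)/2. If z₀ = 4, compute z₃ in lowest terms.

z₁ = (4 + 12/4)/2 = 7/2.
z₂ = (7/2 + 12/(7/2))/2 = 97/28.
z₃ = (97/28 + 12/(97/28))/2 = 18817/5432.

18817/5432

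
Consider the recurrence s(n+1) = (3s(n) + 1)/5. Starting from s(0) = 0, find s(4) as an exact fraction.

272/625

s(1) = (3·0 + 1)/5 = 1/5.
s(2) = (3·(1/5) + 1)/5 = 8/25.
s(3) = (3·(8/25) + 1)/5 = 49/125.
s(4) = (3·(49/125) + 1)/5 = 272/625.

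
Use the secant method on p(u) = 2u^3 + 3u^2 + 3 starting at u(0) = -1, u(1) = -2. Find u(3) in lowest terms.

-489/257

p(-1) = 4, p(-2) = -1. u(2) = (-2) - (-1)·((-2) - (-1))/((-1) - 4) = -9/5.
p(-2) = -1, p(-9/5) = 132/125. u(3) = (-9/5) - (132/125)·((-9/5) - (-2))/((132/125) - (-1)) = -489/257.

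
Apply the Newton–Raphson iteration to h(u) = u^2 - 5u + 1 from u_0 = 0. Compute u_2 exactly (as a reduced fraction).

24/115

h'(u) = 2u - 5.
h(0) = 1, h'(0) = -5, so u_1 = 0 - 1/(-5) = 1/5.
h(1/5) = 1/25, h'(1/5) = -23/5, so u_2 = (1/5) - (1/25)/(-23/5) = 24/115.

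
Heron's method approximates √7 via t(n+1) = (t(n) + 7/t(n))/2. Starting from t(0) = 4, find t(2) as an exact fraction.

t(1) = (4 + 7/4)/2 = 23/8.
t(2) = (23/8 + 7/(23/8))/2 = 977/368.

977/368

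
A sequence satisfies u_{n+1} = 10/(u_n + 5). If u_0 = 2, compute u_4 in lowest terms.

118/77

u_1 = 10/(2 + 5) = 10/7.
u_2 = 10/(10/7 + 5) = 14/9.
u_3 = 10/(14/9 + 5) = 90/59.
u_4 = 10/(90/59 + 5) = 118/77.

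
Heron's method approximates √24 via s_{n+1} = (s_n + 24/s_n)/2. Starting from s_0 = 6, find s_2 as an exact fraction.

s_1 = (6 + 24/6)/2 = 5.
s_2 = (5 + 24/5)/2 = 49/10.

49/10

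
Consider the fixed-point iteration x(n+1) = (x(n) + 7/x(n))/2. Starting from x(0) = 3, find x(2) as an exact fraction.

x(1) = (3 + 7/3)/2 = 8/3.
x(2) = (8/3 + 7/(8/3))/2 = 127/48.

127/48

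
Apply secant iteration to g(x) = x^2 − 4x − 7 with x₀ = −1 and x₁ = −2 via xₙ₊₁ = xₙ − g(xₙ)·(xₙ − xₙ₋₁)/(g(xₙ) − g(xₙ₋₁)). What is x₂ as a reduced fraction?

g(−1) = −2, g(−2) = 5. x₂ = (−2) − 5·((−2) − (−1))/(5 − (−2)) = −9/7.

−9/7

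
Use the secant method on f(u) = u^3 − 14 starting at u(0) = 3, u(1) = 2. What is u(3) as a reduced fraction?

f(3) = 13, f(2) = −6. u(2) = 2 − (−6)·(2 − 3)/((−6) − 13) = 44/19.
f(2) = −6, f(44/19) = −10842/6859. u(3) = (44/19) − (−10842/6859)·((44/19) − 2)/((−10842/6859) − (−6)) = 2045/842.

2045/842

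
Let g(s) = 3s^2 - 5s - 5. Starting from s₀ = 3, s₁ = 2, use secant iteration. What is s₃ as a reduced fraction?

g(3) = 7, g(2) = -3. s₂ = 2 - (-3)·(2 - 3)/((-3) - 7) = 23/10.
g(2) = -3, g(23/10) = -63/100. s₃ = (23/10) - (-63/100)·((23/10) - 2)/((-63/100) - (-3)) = 188/79.

188/79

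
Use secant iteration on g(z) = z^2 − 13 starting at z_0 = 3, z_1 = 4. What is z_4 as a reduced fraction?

4799/1331

g(3) = −4, g(4) = 3. z_2 = 4 − 3·(4 − 3)/(3 − (−4)) = 25/7.
g(4) = 3, g(25/7) = −12/49. z_3 = (25/7) − (−12/49)·((25/7) − 4)/((−12/49) − 3) = 191/53.
g(25/7) = −12/49, g(191/53) = −36/2809. z_4 = (191/53) − (−36/2809)·((191/53) − (25/7))/((−36/2809) − (−12/49)) = 4799/1331.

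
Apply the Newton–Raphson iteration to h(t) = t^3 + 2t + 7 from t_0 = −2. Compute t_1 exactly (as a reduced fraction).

h'(t) = 3t^2 + 2.
h(−2) = −5, h'(−2) = 14, so t_1 = (−2) − (−5)/14 = −23/14.

−23/14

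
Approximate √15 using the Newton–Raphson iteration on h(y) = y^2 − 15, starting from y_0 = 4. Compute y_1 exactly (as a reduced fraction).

31/8

h'(y) = 2y.
h(4) = 1, h'(4) = 8, so y_1 = 4 − 1/8 = 31/8.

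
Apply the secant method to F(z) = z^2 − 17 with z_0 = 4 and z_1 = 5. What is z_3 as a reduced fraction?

F(4) = −1, F(5) = 8. z_2 = 5 − 8·(5 − 4)/(8 − (−1)) = 37/9.
F(5) = 8, F(37/9) = −8/81. z_3 = (37/9) − (−8/81)·((37/9) − 5)/((−8/81) − 8) = 169/41.

169/41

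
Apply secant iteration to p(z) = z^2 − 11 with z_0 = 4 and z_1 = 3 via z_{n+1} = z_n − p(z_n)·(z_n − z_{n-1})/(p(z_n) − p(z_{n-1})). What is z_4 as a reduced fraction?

p(4) = 5, p(3) = −2. z_2 = 3 − (−2)·(3 − 4)/((−2) − 5) = 23/7.
p(3) = −2, p(23/7) = −10/49. z_3 = (23/7) − (−10/49)·((23/7) − 3)/((−10/49) − (−2)) = 73/22.
p(23/7) = −10/49, p(73/22) = 5/484. z_4 = (73/22) − (5/484)·((73/22) − (23/7))/((5/484) − (−10/49)) = 3373/1017.

3373/1017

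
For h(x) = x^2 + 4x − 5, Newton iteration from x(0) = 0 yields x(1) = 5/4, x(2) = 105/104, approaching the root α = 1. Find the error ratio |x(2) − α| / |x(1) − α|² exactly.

x(1) − α = 5/4 − 1 = 1/4, so |x(1) − α| = 1/4.
x(2) − α = 105/104 − 1 = 1/104, so |x(2) − α| = 1/104.
|x(1) − α|² = 1/16.
Ratio = (1/104) / (1/16) = 2/13.

2/13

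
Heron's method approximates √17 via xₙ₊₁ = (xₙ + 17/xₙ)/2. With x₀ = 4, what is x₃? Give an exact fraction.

x₁ = (4 + 17/4)/2 = 33/8.
x₂ = (33/8 + 17/(33/8))/2 = 2177/528.
x₃ = (2177/528 + 17/(2177/528))/2 = 9478657/2298912.

9478657/2298912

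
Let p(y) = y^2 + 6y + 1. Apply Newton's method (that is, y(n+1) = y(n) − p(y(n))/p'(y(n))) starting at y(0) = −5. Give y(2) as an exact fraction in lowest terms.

p'(y) = 2y + 6.
p(−5) = −4, p'(−5) = −4, so y(1) = (−5) − (−4)/(−4) = −6.
p(−6) = 1, p'(−6) = −6, so y(2) = (−6) − 1/(−6) = −35/6.

−35/6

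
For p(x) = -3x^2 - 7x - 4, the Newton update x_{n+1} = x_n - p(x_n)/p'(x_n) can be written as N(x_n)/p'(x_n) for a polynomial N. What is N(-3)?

p'(x) = -6x - 7.
N(x) = x·p'(x) - p(x) = x·(-6x - 7) - (-3x^2 - 7x - 4) = -3x^2 + 4.
N(-3) = -23.

-23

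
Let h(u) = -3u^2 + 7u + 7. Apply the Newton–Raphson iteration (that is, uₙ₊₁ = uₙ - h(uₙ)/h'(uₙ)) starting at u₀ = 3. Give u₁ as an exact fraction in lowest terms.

h'(u) = -6u + 7.
h(3) = 1, h'(3) = -11, so u₁ = 3 - 1/(-11) = 34/11.

34/11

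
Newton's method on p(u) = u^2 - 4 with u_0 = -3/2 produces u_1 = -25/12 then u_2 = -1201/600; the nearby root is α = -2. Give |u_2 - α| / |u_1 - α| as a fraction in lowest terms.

1/50

u_1 - α = -25/12 - (-2) = -25/12 + 2 = -1/12, so |u_1 - α| = 1/12.
u_2 - α = -1201/600 - (-2) = -1201/600 + 2 = -1/600, so |u_2 - α| = 1/600.
Ratio = (1/600) / (1/12) = 1/50.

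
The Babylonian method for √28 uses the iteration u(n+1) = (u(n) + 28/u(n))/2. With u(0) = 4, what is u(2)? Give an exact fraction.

u(1) = (4 + 28/4)/2 = 11/2.
u(2) = (11/2 + 28/(11/2))/2 = 233/44.

233/44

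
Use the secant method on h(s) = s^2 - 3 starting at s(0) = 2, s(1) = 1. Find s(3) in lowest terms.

h(2) = 1, h(1) = -2. s(2) = 1 - (-2)·(1 - 2)/((-2) - 1) = 5/3.
h(1) = -2, h(5/3) = -2/9. s(3) = (5/3) - (-2/9)·((5/3) - 1)/((-2/9) - (-2)) = 7/4.

7/4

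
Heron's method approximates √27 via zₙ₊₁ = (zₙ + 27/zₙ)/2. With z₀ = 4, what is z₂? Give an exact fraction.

3577/688

z₁ = (4 + 27/4)/2 = 43/8.
z₂ = (43/8 + 27/(43/8))/2 = 3577/688.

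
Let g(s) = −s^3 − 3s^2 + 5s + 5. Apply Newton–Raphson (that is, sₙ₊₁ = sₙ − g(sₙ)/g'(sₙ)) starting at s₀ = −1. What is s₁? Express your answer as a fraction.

−3/4

g'(s) = −3s^2 − 6s + 5.
g(−1) = −2, g'(−1) = 8, so s₁ = (−1) − (−2)/8 = −3/4.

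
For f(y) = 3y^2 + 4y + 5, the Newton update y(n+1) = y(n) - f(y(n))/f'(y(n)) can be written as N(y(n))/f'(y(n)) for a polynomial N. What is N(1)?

f'(y) = 6y + 4.
N(y) = y·f'(y) - f(y) = y·(6y + 4) - (3y^2 + 4y + 5) = 3y^2 - 5.
N(1) = -2.

-2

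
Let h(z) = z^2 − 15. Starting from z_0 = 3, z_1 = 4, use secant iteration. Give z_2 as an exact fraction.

h(3) = −6, h(4) = 1. z_2 = 4 − 1·(4 − 3)/(1 − (−6)) = 27/7.

27/7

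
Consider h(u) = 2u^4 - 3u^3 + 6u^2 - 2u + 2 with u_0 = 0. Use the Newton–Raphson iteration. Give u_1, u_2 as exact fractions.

u_1 = 1, u_2 = 4/9

h'(u) = 8u^3 - 9u^2 + 12u - 2.
h(0) = 2, h'(0) = -2, so u_1 = 0 - 2/(-2) = 1.
h(1) = 5, h'(1) = 9, so u_2 = 1 - 5/9 = 4/9.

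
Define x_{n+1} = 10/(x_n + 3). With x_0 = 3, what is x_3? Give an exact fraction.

35/18

x_1 = 10/(3 + 3) = 5/3.
x_2 = 10/(5/3 + 3) = 15/7.
x_3 = 10/(15/7 + 3) = 35/18.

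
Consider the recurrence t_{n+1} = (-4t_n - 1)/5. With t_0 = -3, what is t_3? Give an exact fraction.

171/125

t_1 = (-4·(-3) - 1)/5 = 11/5.
t_2 = (-4·(11/5) - 1)/5 = -49/25.
t_3 = (-4·(-49/25) - 1)/5 = 171/125.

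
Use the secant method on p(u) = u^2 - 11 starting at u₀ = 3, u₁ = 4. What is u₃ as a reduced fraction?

p(3) = -2, p(4) = 5. u₂ = 4 - 5·(4 - 3)/(5 - (-2)) = 23/7.
p(4) = 5, p(23/7) = -10/49. u₃ = (23/7) - (-10/49)·((23/7) - 4)/((-10/49) - 5) = 169/51.

169/51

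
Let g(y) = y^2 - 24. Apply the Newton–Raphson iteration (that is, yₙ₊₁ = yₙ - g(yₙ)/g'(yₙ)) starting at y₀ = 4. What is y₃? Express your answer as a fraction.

g'(y) = 2y.
g(4) = -8, g'(4) = 8, so y₁ = 4 - (-8)/8 = 5.
g(5) = 1, g'(5) = 10, so y₂ = 5 - 1/10 = 49/10.
g(49/10) = 1/100, g'(49/10) = 49/5, so y₃ = (49/10) - (1/100)/(49/5) = 4801/980.

4801/980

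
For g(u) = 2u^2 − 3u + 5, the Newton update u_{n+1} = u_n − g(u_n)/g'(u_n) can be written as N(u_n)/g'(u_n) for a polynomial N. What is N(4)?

g'(u) = 4u − 3.
N(u) = u·g'(u) − g(u) = u·(4u − 3) − (2u^2 − 3u + 5) = 2u^2 − 5.
N(4) = 27.

27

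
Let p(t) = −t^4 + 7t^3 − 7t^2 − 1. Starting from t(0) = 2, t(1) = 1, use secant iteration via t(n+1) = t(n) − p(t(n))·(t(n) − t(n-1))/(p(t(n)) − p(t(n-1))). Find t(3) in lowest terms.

p(2) = 11, p(1) = −2. t(2) = 1 − (−2)·(1 − 2)/((−2) − 11) = 15/13.
p(1) = −2, p(15/13) = −38236/28561. t(3) = (15/13) − (−38236/28561)·((15/13) − 1)/((−38236/28561) − (−2)) = 13837/9443.

13837/9443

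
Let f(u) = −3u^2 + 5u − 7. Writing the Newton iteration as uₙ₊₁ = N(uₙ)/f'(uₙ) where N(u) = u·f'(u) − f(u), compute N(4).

f'(u) = −6u + 5.
N(u) = u·f'(u) − f(u) = u·(−6u + 5) − (−3u^2 + 5u − 7) = −3u^2 + 7.
N(4) = −41.

−41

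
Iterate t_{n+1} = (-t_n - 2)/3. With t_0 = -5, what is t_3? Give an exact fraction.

t_1 = (-(-5) - 2)/3 = 1.
t_2 = (-1 - 2)/3 = -1.
t_3 = (-(-1) - 2)/3 = -1/3.

-1/3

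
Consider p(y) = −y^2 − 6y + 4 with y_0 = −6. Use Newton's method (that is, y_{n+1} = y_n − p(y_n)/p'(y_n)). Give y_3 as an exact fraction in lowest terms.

p'(y) = −2y − 6.
p(−6) = 4, p'(−6) = 6, so y_1 = (−6) − 4/6 = −20/3.
p(−20/3) = −4/9, p'(−20/3) = 22/3, so y_2 = (−20/3) − (−4/9)/(22/3) = −218/33.
p(−218/33) = −4/1089, p'(−218/33) = 238/33, so y_3 = (−218/33) − (−4/1089)/(238/33) = −25940/3927.

−25940/3927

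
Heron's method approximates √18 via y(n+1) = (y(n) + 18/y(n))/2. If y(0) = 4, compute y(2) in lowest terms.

y(1) = (4 + 18/4)/2 = 17/4.
y(2) = (17/4 + 18/(17/4))/2 = 577/136.

577/136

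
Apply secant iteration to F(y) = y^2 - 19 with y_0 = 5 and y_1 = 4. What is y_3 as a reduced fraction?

F(5) = 6, F(4) = -3. y_2 = 4 - (-3)·(4 - 5)/((-3) - 6) = 13/3.
F(4) = -3, F(13/3) = -2/9. y_3 = (13/3) - (-2/9)·((13/3) - 4)/((-2/9) - (-3)) = 109/25.

109/25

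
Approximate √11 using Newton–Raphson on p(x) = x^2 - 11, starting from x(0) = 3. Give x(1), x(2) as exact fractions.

p'(x) = 2x.
p(3) = -2, p'(3) = 6, so x(1) = 3 - (-2)/6 = 10/3.
p(10/3) = 1/9, p'(10/3) = 20/3, so x(2) = (10/3) - (1/9)/(20/3) = 199/60.

x(1) = 10/3, x(2) = 199/60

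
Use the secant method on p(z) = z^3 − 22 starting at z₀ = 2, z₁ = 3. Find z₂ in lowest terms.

p(2) = −14, p(3) = 5. z₂ = 3 − 5·(3 − 2)/(5 − (−14)) = 52/19.

52/19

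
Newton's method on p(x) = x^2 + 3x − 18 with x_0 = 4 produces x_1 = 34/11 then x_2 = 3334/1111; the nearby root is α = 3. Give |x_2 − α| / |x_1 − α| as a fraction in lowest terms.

x_1 − α = 34/11 − 3 = 1/11, so |x_1 − α| = 1/11.
x_2 − α = 3334/1111 − 3 = 1/1111, so |x_2 − α| = 1/1111.
Ratio = (1/1111) / (1/11) = 1/101.

1/101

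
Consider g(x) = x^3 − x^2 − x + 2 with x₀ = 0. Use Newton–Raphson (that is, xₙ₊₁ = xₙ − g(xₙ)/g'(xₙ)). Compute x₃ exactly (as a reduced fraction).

g'(x) = 3x^2 − 2x − 1.
g(0) = 2, g'(0) = −1, so x₁ = 0 − 2/(−1) = 2.
g(2) = 4, g'(2) = 7, so x₂ = 2 − 4/7 = 10/7.
g(10/7) = 496/343, g'(10/7) = 111/49, so x₃ = (10/7) − (496/343)/(111/49) = 614/777.

614/777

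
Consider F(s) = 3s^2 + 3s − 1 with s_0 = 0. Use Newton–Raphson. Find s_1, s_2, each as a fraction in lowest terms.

F'(s) = 6s + 3.
F(0) = −1, F'(0) = 3, so s_1 = 0 − (−1)/3 = 1/3.
F(1/3) = 1/3, F'(1/3) = 5, so s_2 = (1/3) − (1/3)/5 = 4/15.

s_1 = 1/3, s_2 = 4/15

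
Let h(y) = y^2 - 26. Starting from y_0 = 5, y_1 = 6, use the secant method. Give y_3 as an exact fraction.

311/61

h(5) = -1, h(6) = 10. y_2 = 6 - 10·(6 - 5)/(10 - (-1)) = 56/11.
h(6) = 10, h(56/11) = -10/121. y_3 = (56/11) - (-10/121)·((56/11) - 6)/((-10/121) - 10) = 311/61.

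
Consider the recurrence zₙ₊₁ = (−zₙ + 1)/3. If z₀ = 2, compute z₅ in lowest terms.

z₁ = (−2 + 1)/3 = −1/3.
z₂ = (−(−1/3) + 1)/3 = 4/9.
z₃ = (−(4/9) + 1)/3 = 5/27.
z₄ = (−(5/27) + 1)/3 = 22/81.
z₅ = (−(22/81) + 1)/3 = 59/243.

59/243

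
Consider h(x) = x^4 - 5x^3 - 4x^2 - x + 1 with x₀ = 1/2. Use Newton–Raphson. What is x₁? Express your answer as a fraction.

49/132

h'(x) = 4x^3 - 15x^2 - 8x - 1.
h(1/2) = -17/16, h'(1/2) = -33/4, so x₁ = (1/2) - (-17/16)/(-33/4) = 49/132.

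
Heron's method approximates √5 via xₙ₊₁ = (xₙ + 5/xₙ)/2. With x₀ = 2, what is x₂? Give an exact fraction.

161/72

x₁ = (2 + 5/2)/2 = 9/4.
x₂ = (9/4 + 5/(9/4))/2 = 161/72.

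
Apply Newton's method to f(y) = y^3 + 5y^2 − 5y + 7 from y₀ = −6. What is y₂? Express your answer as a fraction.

−5220523/866751

f'(y) = 3y^2 + 10y − 5.
f(−6) = 1, f'(−6) = 43, so y₁ = (−6) − 1/43 = −259/43.
f(−259/43) = −560/79507, f'(−259/43) = 80628/1849, so y₂ = (−259/43) − (−560/79507)/(80628/1849) = −5220523/866751.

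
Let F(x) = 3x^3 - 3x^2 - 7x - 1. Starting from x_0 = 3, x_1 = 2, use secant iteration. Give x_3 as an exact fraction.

48529/22427

F(3) = 32, F(2) = -3. x_2 = 2 - (-3)·(2 - 3)/((-3) - 32) = 73/35.
F(2) = -3, F(73/35) = -61344/42875. x_3 = (73/35) - (-61344/42875)·((73/35) - 2)/((-61344/42875) - (-3)) = 48529/22427.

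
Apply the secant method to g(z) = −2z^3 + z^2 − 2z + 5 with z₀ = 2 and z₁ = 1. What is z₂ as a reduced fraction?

15/13

g(2) = −11, g(1) = 2. z₂ = 1 − 2·(1 − 2)/(2 − (−11)) = 15/13.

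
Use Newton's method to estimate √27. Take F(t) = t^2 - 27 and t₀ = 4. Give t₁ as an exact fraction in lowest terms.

43/8

F'(t) = 2t.
F(4) = -11, F'(4) = 8, so t₁ = 4 - (-11)/8 = 43/8.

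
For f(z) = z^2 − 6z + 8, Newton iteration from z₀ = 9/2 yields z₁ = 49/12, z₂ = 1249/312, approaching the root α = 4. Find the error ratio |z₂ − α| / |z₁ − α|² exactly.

6/13

z₁ − α = 49/12 − 4 = 1/12, so |z₁ − α| = 1/12.
z₂ − α = 1249/312 − 4 = 1/312, so |z₂ − α| = 1/312.
|z₁ − α|² = 1/144.
Ratio = (1/312) / (1/144) = 6/13.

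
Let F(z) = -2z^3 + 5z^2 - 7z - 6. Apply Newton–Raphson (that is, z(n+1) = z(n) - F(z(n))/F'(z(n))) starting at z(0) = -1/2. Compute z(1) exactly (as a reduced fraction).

-31/54

F'(z) = -6z^2 + 10z - 7.
F(-1/2) = -1, F'(-1/2) = -27/2, so z(1) = (-1/2) - (-1)/(-27/2) = -31/54.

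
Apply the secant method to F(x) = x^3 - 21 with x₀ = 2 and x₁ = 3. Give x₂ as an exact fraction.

51/19

F(2) = -13, F(3) = 6. x₂ = 3 - 6·(3 - 2)/(6 - (-13)) = 51/19.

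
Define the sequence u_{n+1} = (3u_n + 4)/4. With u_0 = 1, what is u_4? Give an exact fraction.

781/256

u_1 = (3·1 + 4)/4 = 7/4.
u_2 = (3·(7/4) + 4)/4 = 37/16.
u_3 = (3·(37/16) + 4)/4 = 175/64.
u_4 = (3·(175/64) + 4)/4 = 781/256.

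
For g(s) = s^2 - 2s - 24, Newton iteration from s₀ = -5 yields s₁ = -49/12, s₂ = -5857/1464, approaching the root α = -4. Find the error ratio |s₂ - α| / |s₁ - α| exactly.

1/122

s₁ - α = -49/12 - (-4) = -49/12 + 4 = -1/12, so |s₁ - α| = 1/12.
s₂ - α = -5857/1464 - (-4) = -5857/1464 + 4 = -1/1464, so |s₂ - α| = 1/1464.
Ratio = (1/1464) / (1/12) = 1/122.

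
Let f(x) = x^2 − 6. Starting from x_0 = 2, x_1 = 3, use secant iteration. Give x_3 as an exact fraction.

22/9

f(2) = −2, f(3) = 3. x_2 = 3 − 3·(3 − 2)/(3 − (−2)) = 12/5.
f(3) = 3, f(12/5) = −6/25. x_3 = (12/5) − (−6/25)·((12/5) − 3)/((−6/25) − 3) = 22/9.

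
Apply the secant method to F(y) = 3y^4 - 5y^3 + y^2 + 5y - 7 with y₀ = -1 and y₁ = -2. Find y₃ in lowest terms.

-299542/281591

F(-1) = -3, F(-2) = 75. y₂ = (-2) - 75·((-2) - (-1))/(75 - (-3)) = -27/26.
F(-2) = 75, F(-27/26) = -925675/456976. y₃ = (-27/26) - (-925675/456976)·((-27/26) - (-2))/((-925675/456976) - 75) = -299542/281591.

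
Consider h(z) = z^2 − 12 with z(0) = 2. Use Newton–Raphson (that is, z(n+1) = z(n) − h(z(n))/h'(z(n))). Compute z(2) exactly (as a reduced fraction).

h'(z) = 2z.
h(2) = −8, h'(2) = 4, so z(1) = 2 − (−8)/4 = 4.
h(4) = 4, h'(4) = 8, so z(2) = 4 − 4/8 = 7/2.

7/2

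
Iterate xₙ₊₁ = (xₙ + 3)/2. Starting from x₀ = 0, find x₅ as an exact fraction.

93/32

x₁ = (0 + 3)/2 = 3/2.
x₂ = ((3/2) + 3)/2 = 9/4.
x₃ = ((9/4) + 3)/2 = 21/8.
x₄ = ((21/8) + 3)/2 = 45/16.
x₅ = ((45/16) + 3)/2 = 93/32.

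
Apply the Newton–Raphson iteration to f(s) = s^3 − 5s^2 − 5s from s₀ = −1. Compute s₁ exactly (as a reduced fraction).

f'(s) = 3s^2 − 10s − 5.
f(−1) = −1, f'(−1) = 8, so s₁ = (−1) − (−1)/8 = −7/8.

−7/8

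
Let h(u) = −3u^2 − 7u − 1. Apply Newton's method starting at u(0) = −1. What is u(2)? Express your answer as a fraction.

11/19

h'(u) = −6u − 7.
h(−1) = 3, h'(−1) = −1, so u(1) = (−1) − 3/(−1) = 2.
h(2) = −27, h'(2) = −19, so u(2) = 2 − (−27)/(−19) = 11/19.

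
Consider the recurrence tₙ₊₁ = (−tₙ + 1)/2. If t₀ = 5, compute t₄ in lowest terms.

t₁ = (−5 + 1)/2 = −2.
t₂ = (−(−2) + 1)/2 = 3/2.
t₃ = (−(3/2) + 1)/2 = −1/4.
t₄ = (−(−1/4) + 1)/2 = 5/8.

5/8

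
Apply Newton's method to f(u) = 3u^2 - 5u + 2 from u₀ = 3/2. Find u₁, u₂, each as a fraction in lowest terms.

u₁ = 19/16, u₂ = 571/544

f'(u) = 6u - 5.
f(3/2) = 5/4, f'(3/2) = 4, so u₁ = (3/2) - (5/4)/4 = 19/16.
f(19/16) = 75/256, f'(19/16) = 17/8, so u₂ = (19/16) - (75/256)/(17/8) = 571/544.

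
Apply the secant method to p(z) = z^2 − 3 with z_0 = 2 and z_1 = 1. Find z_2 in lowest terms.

5/3

p(2) = 1, p(1) = −2. z_2 = 1 − (−2)·(1 − 2)/((−2) − 1) = 5/3.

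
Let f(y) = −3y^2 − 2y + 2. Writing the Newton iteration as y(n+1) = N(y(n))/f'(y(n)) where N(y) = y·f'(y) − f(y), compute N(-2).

−14

f'(y) = −6y − 2.
N(y) = y·f'(y) − f(y) = y·(−6y − 2) − (−3y^2 − 2y + 2) = −3y^2 − 2.
N(-2) = −14.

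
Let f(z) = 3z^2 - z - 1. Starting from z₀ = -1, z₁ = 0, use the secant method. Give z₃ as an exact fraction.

f(-1) = 3, f(0) = -1. z₂ = 0 - (-1)·(0 - (-1))/((-1) - 3) = -1/4.
f(0) = -1, f(-1/4) = -9/16. z₃ = (-1/4) - (-9/16)·((-1/4) - 0)/((-9/16) - (-1)) = -4/7.

-4/7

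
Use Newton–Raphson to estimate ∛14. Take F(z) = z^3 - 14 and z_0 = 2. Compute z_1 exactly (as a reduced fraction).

5/2

F'(z) = 3z^2.
F(2) = -6, F'(2) = 12, so z_1 = 2 - (-6)/12 = 5/2.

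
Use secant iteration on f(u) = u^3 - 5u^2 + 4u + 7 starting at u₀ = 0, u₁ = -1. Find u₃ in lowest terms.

f(0) = 7, f(-1) = -3. u₂ = (-1) - (-3)·((-1) - 0)/((-3) - 7) = -7/10.
f(-1) = -3, f(-7/10) = 1407/1000. u₃ = (-7/10) - (1407/1000)·((-7/10) - (-1))/((1407/1000) - (-3)) = -1169/1469.

-1169/1469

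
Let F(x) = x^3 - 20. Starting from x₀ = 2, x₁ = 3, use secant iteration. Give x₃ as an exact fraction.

23270/8599

F(2) = -12, F(3) = 7. x₂ = 3 - 7·(3 - 2)/(7 - (-12)) = 50/19.
F(3) = 7, F(50/19) = -12180/6859. x₃ = (50/19) - (-12180/6859)·((50/19) - 3)/((-12180/6859) - 7) = 23270/8599.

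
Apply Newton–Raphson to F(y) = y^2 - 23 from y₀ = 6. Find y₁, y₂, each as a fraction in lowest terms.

F'(y) = 2y.
F(6) = 13, F'(6) = 12, so y₁ = 6 - 13/12 = 59/12.
F(59/12) = 169/144, F'(59/12) = 59/6, so y₂ = (59/12) - (169/144)/(59/6) = 6793/1416.

y₁ = 59/12, y₂ = 6793/1416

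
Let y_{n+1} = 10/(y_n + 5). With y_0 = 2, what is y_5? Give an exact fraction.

y_1 = 10/(2 + 5) = 10/7.
y_2 = 10/(10/7 + 5) = 14/9.
y_3 = 10/(14/9 + 5) = 90/59.
y_4 = 10/(90/59 + 5) = 118/77.
y_5 = 10/(118/77 + 5) = 770/503.

770/503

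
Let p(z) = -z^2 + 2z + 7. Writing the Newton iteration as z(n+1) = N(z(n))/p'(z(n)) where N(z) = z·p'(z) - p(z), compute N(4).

-23

p'(z) = -2z + 2.
N(z) = z·p'(z) - p(z) = z·(-2z + 2) - (-z^2 + 2z + 7) = -z^2 - 7.
N(4) = -23.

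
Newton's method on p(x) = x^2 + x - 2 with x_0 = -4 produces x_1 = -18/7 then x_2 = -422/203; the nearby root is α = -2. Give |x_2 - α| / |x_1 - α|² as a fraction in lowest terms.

7/29

x_1 - α = -18/7 - (-2) = -18/7 + 2 = -4/7, so |x_1 - α| = 4/7.
x_2 - α = -422/203 - (-2) = -422/203 + 2 = -16/203, so |x_2 - α| = 16/203.
|x_1 - α|² = 16/49.
Ratio = (16/203) / (16/49) = 7/29.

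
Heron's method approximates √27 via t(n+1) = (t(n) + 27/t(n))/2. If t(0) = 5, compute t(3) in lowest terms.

t(1) = (5 + 27/5)/2 = 26/5.
t(2) = (26/5 + 27/(26/5))/2 = 1351/260.
t(3) = (1351/260 + 27/(1351/260))/2 = 3650401/702520.

3650401/702520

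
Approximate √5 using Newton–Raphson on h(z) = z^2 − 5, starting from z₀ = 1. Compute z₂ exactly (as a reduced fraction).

7/3

h'(z) = 2z.
h(1) = −4, h'(1) = 2, so z₁ = 1 − (−4)/2 = 3.
h(3) = 4, h'(3) = 6, so z₂ = 3 − 4/6 = 7/3.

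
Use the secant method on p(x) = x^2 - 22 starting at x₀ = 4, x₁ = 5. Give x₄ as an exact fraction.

p(4) = -6, p(5) = 3. x₂ = 5 - 3·(5 - 4)/(3 - (-6)) = 14/3.
p(5) = 3, p(14/3) = -2/9. x₃ = (14/3) - (-2/9)·((14/3) - 5)/((-2/9) - 3) = 136/29.
p(14/3) = -2/9, p(136/29) = -6/841. x₄ = (136/29) - (-6/841)·((136/29) - (14/3))/((-6/841) - (-2/9)) = 1909/407.

1909/407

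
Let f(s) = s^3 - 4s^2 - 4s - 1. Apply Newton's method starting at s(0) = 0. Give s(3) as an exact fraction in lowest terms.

-24025/34713

f'(s) = 3s^2 - 8s - 4.
f(0) = -1, f'(0) = -4, so s(1) = 0 - (-1)/(-4) = -1/4.
f(-1/4) = -17/64, f'(-1/4) = -29/16, so s(2) = (-1/4) - (-17/64)/(-29/16) = -23/58.
f(-23/58) = -20519/195112, f'(-23/58) = -1197/3364, so s(3) = (-23/58) - (-20519/195112)/(-1197/3364) = -24025/34713.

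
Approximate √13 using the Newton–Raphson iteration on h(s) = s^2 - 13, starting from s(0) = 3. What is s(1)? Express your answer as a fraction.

11/3

h'(s) = 2s.
h(3) = -4, h'(3) = 6, so s(1) = 3 - (-4)/6 = 11/3.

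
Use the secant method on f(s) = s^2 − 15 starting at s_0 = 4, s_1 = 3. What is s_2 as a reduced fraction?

f(4) = 1, f(3) = −6. s_2 = 3 − (−6)·(3 − 4)/((−6) − 1) = 27/7.

27/7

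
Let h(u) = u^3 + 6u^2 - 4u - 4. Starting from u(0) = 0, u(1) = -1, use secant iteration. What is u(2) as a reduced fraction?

-4/9

h(0) = -4, h(-1) = 5. u(2) = (-1) - 5·((-1) - 0)/(5 - (-4)) = -4/9.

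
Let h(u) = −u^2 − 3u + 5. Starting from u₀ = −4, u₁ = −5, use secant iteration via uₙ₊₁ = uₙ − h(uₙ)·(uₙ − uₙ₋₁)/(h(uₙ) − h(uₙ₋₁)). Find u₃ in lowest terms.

−155/37

h(−4) = 1, h(−5) = −5. u₂ = (−5) − (−5)·((−5) − (−4))/((−5) − 1) = −25/6.
h(−5) = −5, h(−25/6) = 5/36. u₃ = (−25/6) − (5/36)·((−25/6) − (−5))/((5/36) − (−5)) = −155/37.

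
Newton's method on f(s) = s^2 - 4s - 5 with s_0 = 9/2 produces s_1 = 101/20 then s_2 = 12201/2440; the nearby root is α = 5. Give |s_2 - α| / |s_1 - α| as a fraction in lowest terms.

s_1 - α = 101/20 - 5 = 1/20, so |s_1 - α| = 1/20.
s_2 - α = 12201/2440 - 5 = 1/2440, so |s_2 - α| = 1/2440.
Ratio = (1/2440) / (1/20) = 1/122.

1/122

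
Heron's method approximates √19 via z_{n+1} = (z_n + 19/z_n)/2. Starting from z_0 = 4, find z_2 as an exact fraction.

2441/560

z_1 = (4 + 19/4)/2 = 35/8.
z_2 = (35/8 + 19/(35/8))/2 = 2441/560.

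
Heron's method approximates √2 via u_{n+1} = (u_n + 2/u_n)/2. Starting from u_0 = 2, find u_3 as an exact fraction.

577/408

u_1 = (2 + 2/2)/2 = 3/2.
u_2 = (3/2 + 2/(3/2))/2 = 17/12.
u_3 = (17/12 + 2/(17/12))/2 = 577/408.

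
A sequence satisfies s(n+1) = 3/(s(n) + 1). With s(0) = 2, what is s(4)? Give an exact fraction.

s(1) = 3/(2 + 1) = 1.
s(2) = 3/(1 + 1) = 3/2.
s(3) = 3/(3/2 + 1) = 6/5.
s(4) = 3/(6/5 + 1) = 15/11.

15/11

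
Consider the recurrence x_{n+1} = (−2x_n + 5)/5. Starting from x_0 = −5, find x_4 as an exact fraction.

x_1 = (−2·(−5) + 5)/5 = 3.
x_2 = (−2·3 + 5)/5 = −1/5.
x_3 = (−2·(−1/5) + 5)/5 = 27/25.
x_4 = (−2·(27/25) + 5)/5 = 71/125.

71/125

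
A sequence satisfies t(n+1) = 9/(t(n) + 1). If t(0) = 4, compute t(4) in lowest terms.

t(1) = 9/(4 + 1) = 9/5.
t(2) = 9/(9/5 + 1) = 45/14.
t(3) = 9/(45/14 + 1) = 126/59.
t(4) = 9/(126/59 + 1) = 531/185.

531/185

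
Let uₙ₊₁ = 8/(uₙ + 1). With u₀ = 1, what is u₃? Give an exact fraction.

u₁ = 8/(1 + 1) = 4.
u₂ = 8/(4 + 1) = 8/5.
u₃ = 8/(8/5 + 1) = 40/13.

40/13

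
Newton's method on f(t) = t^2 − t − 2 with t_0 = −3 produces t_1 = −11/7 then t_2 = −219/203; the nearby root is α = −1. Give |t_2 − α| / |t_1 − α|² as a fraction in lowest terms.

7/29

t_1 − α = −11/7 − (−1) = −11/7 + 1 = −4/7, so |t_1 − α| = 4/7.
t_2 − α = −219/203 − (−1) = −219/203 + 1 = −16/203, so |t_2 − α| = 16/203.
|t_1 − α|² = 16/49.
Ratio = (16/203) / (16/49) = 7/29.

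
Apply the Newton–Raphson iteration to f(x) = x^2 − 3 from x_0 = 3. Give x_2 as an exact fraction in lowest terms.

f'(x) = 2x.
f(3) = 6, f'(3) = 6, so x_1 = 3 − 6/6 = 2.
f(2) = 1, f'(2) = 4, so x_2 = 2 − 1/4 = 7/4.

7/4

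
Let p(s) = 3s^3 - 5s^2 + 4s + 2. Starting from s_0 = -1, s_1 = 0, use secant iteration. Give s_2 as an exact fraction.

p(-1) = -10, p(0) = 2. s_2 = 0 - 2·(0 - (-1))/(2 - (-10)) = -1/6.

-1/6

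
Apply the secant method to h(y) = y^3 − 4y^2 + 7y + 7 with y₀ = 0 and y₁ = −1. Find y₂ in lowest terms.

−7/12

h(0) = 7, h(−1) = −5. y₂ = (−1) − (−5)·((−1) − 0)/((−5) − 7) = −7/12.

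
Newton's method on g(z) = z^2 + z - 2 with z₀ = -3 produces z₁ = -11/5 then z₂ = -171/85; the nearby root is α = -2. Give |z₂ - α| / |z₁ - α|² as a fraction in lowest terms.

z₁ - α = -11/5 - (-2) = -11/5 + 2 = -1/5, so |z₁ - α| = 1/5.
z₂ - α = -171/85 - (-2) = -171/85 + 2 = -1/85, so |z₂ - α| = 1/85.
|z₁ - α|² = 1/25.
Ratio = (1/85) / (1/25) = 5/17.

5/17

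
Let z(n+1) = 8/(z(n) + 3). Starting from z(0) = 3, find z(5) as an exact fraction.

z(1) = 8/(3 + 3) = 4/3.
z(2) = 8/(4/3 + 3) = 24/13.
z(3) = 8/(24/13 + 3) = 104/63.
z(4) = 8/(104/63 + 3) = 504/293.
z(5) = 8/(504/293 + 3) = 2344/1383.

2344/1383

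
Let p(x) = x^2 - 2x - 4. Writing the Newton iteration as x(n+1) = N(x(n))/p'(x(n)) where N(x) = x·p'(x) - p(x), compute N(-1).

p'(x) = 2x - 2.
N(x) = x·p'(x) - p(x) = x·(2x - 2) - (x^2 - 2x - 4) = x^2 + 4.
N(-1) = 5.

5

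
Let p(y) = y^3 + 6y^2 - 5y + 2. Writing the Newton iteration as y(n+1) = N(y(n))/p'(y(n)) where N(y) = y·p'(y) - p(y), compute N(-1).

p'(y) = 3y^2 + 12y - 5.
N(y) = y·p'(y) - p(y) = y·(3y^2 + 12y - 5) - (y^3 + 6y^2 - 5y + 2) = 2y^3 + 6y^2 - 2.
N(-1) = 2.

2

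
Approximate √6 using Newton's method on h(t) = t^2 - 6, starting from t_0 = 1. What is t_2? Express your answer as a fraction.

73/28

h'(t) = 2t.
h(1) = -5, h'(1) = 2, so t_1 = 1 - (-5)/2 = 7/2.
h(7/2) = 25/4, h'(7/2) = 7, so t_2 = (7/2) - (25/4)/7 = 73/28.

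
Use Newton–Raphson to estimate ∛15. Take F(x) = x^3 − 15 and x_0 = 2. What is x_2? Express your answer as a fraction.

42751/17298

F'(x) = 3x^2.
F(2) = −7, F'(2) = 12, so x_1 = 2 − (−7)/12 = 31/12.
F(31/12) = 3871/1728, F'(31/12) = 961/48, so x_2 = (31/12) − (3871/1728)/(961/48) = 42751/17298.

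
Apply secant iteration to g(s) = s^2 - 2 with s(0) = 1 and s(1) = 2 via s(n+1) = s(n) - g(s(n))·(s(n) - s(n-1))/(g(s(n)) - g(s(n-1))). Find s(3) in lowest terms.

7/5

g(1) = -1, g(2) = 2. s(2) = 2 - 2·(2 - 1)/(2 - (-1)) = 4/3.
g(2) = 2, g(4/3) = -2/9. s(3) = (4/3) - (-2/9)·((4/3) - 2)/((-2/9) - 2) = 7/5.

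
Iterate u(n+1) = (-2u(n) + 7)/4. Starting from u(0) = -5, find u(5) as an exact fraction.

87/64

u(1) = (-2·(-5) + 7)/4 = 17/4.
u(2) = (-2·(17/4) + 7)/4 = -3/8.
u(3) = (-2·(-3/8) + 7)/4 = 31/16.
u(4) = (-2·(31/16) + 7)/4 = 25/32.
u(5) = (-2·(25/32) + 7)/4 = 87/64.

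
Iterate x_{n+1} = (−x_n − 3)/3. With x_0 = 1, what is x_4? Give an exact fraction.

x_1 = (−1 − 3)/3 = −4/3.
x_2 = (−(−4/3) − 3)/3 = −5/9.
x_3 = (−(−5/9) − 3)/3 = −22/27.
x_4 = (−(−22/27) − 3)/3 = −59/81.

−59/81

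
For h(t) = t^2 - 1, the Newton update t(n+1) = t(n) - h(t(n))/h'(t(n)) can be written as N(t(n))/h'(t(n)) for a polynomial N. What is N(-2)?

5

h'(t) = 2t.
N(t) = t·h'(t) - h(t) = t·(2t) - (t^2 - 1) = t^2 + 1.
N(-2) = 5.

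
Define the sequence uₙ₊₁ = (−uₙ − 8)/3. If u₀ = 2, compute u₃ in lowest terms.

u₁ = (−2 − 8)/3 = −10/3.
u₂ = (−(−10/3) − 8)/3 = −14/9.
u₃ = (−(−14/9) − 8)/3 = −58/27.

−58/27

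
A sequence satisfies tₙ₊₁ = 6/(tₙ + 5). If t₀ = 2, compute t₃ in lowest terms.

t₁ = 6/(2 + 5) = 6/7.
t₂ = 6/(6/7 + 5) = 42/41.
t₃ = 6/(42/41 + 5) = 246/247.

246/247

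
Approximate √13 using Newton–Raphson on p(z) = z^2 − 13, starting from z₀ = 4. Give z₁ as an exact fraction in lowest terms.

p'(z) = 2z.
p(4) = 3, p'(4) = 8, so z₁ = 4 − 3/8 = 29/8.

29/8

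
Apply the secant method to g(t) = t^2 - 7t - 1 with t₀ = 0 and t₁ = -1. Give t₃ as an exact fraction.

-9/65

g(0) = -1, g(-1) = 7. t₂ = (-1) - 7·((-1) - 0)/(7 - (-1)) = -1/8.
g(-1) = 7, g(-1/8) = -7/64. t₃ = (-1/8) - (-7/64)·((-1/8) - (-1))/((-7/64) - 7) = -9/65.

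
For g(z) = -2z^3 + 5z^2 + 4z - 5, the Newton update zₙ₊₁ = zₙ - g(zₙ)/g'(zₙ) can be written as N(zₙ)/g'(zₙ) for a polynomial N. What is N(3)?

-58

g'(z) = -6z^2 + 10z + 4.
N(z) = z·g'(z) - g(z) = z·(-6z^2 + 10z + 4) - (-2z^3 + 5z^2 + 4z - 5) = -4z^3 + 5z^2 + 5.
N(3) = -58.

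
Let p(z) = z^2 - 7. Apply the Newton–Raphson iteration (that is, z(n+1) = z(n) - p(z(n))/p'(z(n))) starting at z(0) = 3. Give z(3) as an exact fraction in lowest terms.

32257/12192

p'(z) = 2z.
p(3) = 2, p'(3) = 6, so z(1) = 3 - 2/6 = 8/3.
p(8/3) = 1/9, p'(8/3) = 16/3, so z(2) = (8/3) - (1/9)/(16/3) = 127/48.
p(127/48) = 1/2304, p'(127/48) = 127/24, so z(3) = (127/48) - (1/2304)/(127/24) = 32257/12192.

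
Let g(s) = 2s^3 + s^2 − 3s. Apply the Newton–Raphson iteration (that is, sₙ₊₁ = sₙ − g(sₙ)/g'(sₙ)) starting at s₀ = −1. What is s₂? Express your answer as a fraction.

−11/5

g'(s) = 6s^2 + 2s − 3.
g(−1) = 2, g'(−1) = 1, so s₁ = (−1) − 2/1 = −3.
g(−3) = −36, g'(−3) = 45, so s₂ = (−3) − (−36)/45 = −11/5.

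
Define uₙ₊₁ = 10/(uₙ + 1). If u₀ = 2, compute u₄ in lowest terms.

u₁ = 10/(2 + 1) = 10/3.
u₂ = 10/(10/3 + 1) = 30/13.
u₃ = 10/(30/13 + 1) = 130/43.
u₄ = 10/(130/43 + 1) = 430/173.

430/173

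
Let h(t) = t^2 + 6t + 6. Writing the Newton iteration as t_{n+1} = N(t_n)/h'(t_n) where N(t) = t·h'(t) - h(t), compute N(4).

10

h'(t) = 2t + 6.
N(t) = t·h'(t) - h(t) = t·(2t + 6) - (t^2 + 6t + 6) = t^2 - 6.
N(4) = 10.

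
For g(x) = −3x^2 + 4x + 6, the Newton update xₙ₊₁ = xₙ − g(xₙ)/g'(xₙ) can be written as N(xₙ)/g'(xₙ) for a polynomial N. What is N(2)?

g'(x) = −6x + 4.
N(x) = x·g'(x) − g(x) = x·(−6x + 4) − (−3x^2 + 4x + 6) = −3x^2 − 6.
N(2) = −18.

−18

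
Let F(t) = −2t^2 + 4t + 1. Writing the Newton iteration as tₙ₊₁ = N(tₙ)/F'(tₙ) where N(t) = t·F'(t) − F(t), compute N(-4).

F'(t) = −4t + 4.
N(t) = t·F'(t) − F(t) = t·(−4t + 4) − (−2t^2 + 4t + 1) = −2t^2 − 1.
N(-4) = −33.

−33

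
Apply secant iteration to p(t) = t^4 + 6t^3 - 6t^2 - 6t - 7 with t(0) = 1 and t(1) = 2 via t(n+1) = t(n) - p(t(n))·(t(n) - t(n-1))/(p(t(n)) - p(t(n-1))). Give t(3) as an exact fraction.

p(1) = -12, p(2) = 21. t(2) = 2 - 21·(2 - 1)/(21 - (-12)) = 15/11.
p(2) = 21, p(15/11) = -112252/14641. t(3) = (15/11) - (-112252/14641)·((15/11) - 2)/((-112252/14641) - 21) = 91967/59959.

91967/59959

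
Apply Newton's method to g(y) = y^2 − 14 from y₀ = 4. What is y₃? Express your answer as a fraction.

403201/107760

g'(y) = 2y.
g(4) = 2, g'(4) = 8, so y₁ = 4 − 2/8 = 15/4.
g(15/4) = 1/16, g'(15/4) = 15/2, so y₂ = (15/4) − (1/16)/(15/2) = 449/120.
g(449/120) = 1/14400, g'(449/120) = 449/60, so y₃ = (449/120) − (1/14400)/(449/60) = 403201/107760.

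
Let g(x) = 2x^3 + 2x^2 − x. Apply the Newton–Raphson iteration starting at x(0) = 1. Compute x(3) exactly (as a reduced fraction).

1436288/3666195

g'(x) = 6x^2 + 4x − 1.
g(1) = 3, g'(1) = 9, so x(1) = 1 − 3/9 = 2/3.
g(2/3) = 22/27, g'(2/3) = 13/3, so x(2) = (2/3) − (22/27)/(13/3) = 56/117.
g(56/117) = 318472/1601613, g'(56/117) = 10445/4563, so x(3) = (56/117) − (318472/1601613)/(10445/4563) = 1436288/3666195.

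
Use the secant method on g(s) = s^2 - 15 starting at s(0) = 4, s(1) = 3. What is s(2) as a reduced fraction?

g(4) = 1, g(3) = -6. s(2) = 3 - (-6)·(3 - 4)/((-6) - 1) = 27/7.

27/7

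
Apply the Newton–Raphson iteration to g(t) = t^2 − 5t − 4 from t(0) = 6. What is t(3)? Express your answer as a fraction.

3622516/635355

g'(t) = 2t − 5.
g(6) = 2, g'(6) = 7, so t(1) = 6 − 2/7 = 40/7.
g(40/7) = 4/49, g'(40/7) = 45/7, so t(2) = (40/7) − (4/49)/(45/7) = 1796/315.
g(1796/315) = 16/99225, g'(1796/315) = 2017/315, so t(3) = (1796/315) − (16/99225)/(2017/315) = 3622516/635355.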